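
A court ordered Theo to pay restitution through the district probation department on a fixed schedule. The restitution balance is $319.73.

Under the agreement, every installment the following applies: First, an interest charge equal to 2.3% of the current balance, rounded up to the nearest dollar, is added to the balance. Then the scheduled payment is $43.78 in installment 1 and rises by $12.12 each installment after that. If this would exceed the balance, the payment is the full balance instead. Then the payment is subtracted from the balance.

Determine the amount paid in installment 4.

Installment 1: opening $319.73; interest $8.00 → $327.73; payment $43.78; balance $283.95
Installment 2: opening $283.95; interest $7.00 → $290.95; payment $55.90; balance $235.05
Installment 3: opening $235.05; interest $6.00 → $241.05; payment $68.02; balance $173.03
Installment 4: opening $173.03; interest $4.00 → $177.03; payment $80.14; balance $96.89

$80.14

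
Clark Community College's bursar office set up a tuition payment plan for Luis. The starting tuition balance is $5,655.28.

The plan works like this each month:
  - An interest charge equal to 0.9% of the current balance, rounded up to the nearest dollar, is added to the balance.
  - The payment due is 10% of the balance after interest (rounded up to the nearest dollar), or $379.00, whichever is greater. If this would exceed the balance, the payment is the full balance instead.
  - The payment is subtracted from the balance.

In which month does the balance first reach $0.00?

Month 1: opening $5,655.28; interest $51.00 → $5,706.28; payment $571.00; balance $5,135.28
Month 2: opening $5,135.28; interest $47.00 → $5,182.28; payment $519.00; balance $4,663.28
Month 3: opening $4,663.28; interest $42.00 → $4,705.28; payment $471.00; balance $4,234.28
Month 4: opening $4,234.28; interest $39.00 → $4,273.28; payment $428.00; balance $3,845.28
Month 5: opening $3,845.28; interest $35.00 → $3,880.28; payment $389.00; balance $3,491.28
Month 6: opening $3,491.28; interest $32.00 → $3,523.28; payment $379.00; balance $3,144.28
Month 7: opening $3,144.28; interest $29.00 → $3,173.28; payment $379.00; balance $2,794.28
Month 8: opening $2,794.28; interest $26.00 → $2,820.28; payment $379.00; balance $2,441.28
Month 9: opening $2,441.28; interest $22.00 → $2,463.28; payment $379.00; balance $2,084.28
Month 10: opening $2,084.28; interest $19.00 → $2,103.28; payment $379.00; balance $1,724.28
Month 11: opening $1,724.28; interest $16.00 → $1,740.28; payment $379.00; balance $1,361.28
Month 12: opening $1,361.28; interest $13.00 → $1,374.28; payment $379.00; balance $995.28
Month 13: opening $995.28; interest $9.00 → $1,004.28; payment $379.00; balance $625.28
Month 14: opening $625.28; interest $6.00 → $631.28; payment $379.00; balance $252.28
Month 15: opening $252.28; interest $3.00 → $255.28; payment $255.28; balance $0.00
Balance reaches $0.00 in month 15.

15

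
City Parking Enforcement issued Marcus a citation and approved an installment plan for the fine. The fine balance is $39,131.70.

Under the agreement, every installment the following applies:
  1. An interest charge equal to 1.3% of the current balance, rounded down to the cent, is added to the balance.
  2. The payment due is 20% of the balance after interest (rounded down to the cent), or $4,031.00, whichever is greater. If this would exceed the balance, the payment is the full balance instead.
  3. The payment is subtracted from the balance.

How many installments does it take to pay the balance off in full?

Installment 1: $39,131.70 +$508.71 interest = $39,640.41; pay $7,928.08 → $31,712.33
Installment 2: $31,712.33 +$412.26 interest = $32,124.59; pay $6,424.91 → $25,699.68
Installment 3: $25,699.68 +$334.09 interest = $26,033.77; pay $5,206.75 → $20,827.02
Installment 4: $20,827.02 +$270.75 interest = $21,097.77; pay $4,219.55 → $16,878.22
Installment 5: $16,878.22 +$219.41 interest = $17,097.63; pay $4,031.00 → $13,066.63
Installment 6: $13,066.63 +$169.86 interest = $13,236.49; pay $4,031.00 → $9,205.49
Installment 7: $9,205.49 +$119.67 interest = $9,325.16; pay $4,031.00 → $5,294.16
Installment 8: $5,294.16 +$68.82 interest = $5,362.98; pay $4,031.00 → $1,331.98
Installment 9: $1,331.98 +$17.31 interest = $1,349.29; pay $1,349.29 → $0.00
Balance reaches $0.00 in installment 9.

9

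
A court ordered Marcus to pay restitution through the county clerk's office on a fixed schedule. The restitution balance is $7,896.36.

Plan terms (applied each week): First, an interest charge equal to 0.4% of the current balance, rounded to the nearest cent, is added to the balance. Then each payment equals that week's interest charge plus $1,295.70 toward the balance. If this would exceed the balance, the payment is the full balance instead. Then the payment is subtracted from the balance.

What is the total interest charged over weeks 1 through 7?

Week 1: opening $7,896.36; interest $31.59 → $7,927.95; payment $1,327.29; balance $6,600.66
Week 2: opening $6,600.66; interest $26.40 → $6,627.06; payment $1,322.10; balance $5,304.96
Week 3: opening $5,304.96; interest $21.22 → $5,326.18; payment $1,316.92; balance $4,009.26
Week 4: opening $4,009.26; interest $16.04 → $4,025.30; payment $1,311.74; balance $2,713.56
Week 5: opening $2,713.56; interest $10.85 → $2,724.41; payment $1,306.55; balance $1,417.86
Week 6: opening $1,417.86; interest $5.67 → $1,423.53; payment $1,301.37; balance $122.16
Week 7: opening $122.16; interest $0.49 → $122.65; payment $122.65; balance $0.00
Total interest: $31.59 + $26.40 + $21.22 + $16.04 + $10.85 + $5.67 + $0.49 = $112.26

$112.26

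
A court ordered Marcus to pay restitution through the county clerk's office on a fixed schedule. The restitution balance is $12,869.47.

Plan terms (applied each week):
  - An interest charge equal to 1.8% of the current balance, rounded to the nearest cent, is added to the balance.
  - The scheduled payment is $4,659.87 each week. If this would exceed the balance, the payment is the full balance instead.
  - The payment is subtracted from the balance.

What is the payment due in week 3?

Week 1: opening $12,869.47; interest $231.65 → $13,101.12; payment $4,659.87; balance $8,441.25
Week 2: opening $8,441.25; interest $151.94 → $8,593.19; payment $4,659.87; balance $3,933.32
Week 3: opening $3,933.32; interest $70.80 → $4,004.12; payment $4,004.12; balance $0.00

$4,004.12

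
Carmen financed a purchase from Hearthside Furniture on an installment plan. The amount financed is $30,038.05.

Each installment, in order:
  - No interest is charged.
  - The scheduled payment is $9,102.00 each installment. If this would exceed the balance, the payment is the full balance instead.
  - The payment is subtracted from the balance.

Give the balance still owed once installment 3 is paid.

$2,732.05

Installment 1: $30,038.05 − $9,102.00 → $20,936.05
Installment 2: $20,936.05 − $9,102.00 → $11,834.05
Installment 3: $11,834.05 − $9,102.00 → $2,732.05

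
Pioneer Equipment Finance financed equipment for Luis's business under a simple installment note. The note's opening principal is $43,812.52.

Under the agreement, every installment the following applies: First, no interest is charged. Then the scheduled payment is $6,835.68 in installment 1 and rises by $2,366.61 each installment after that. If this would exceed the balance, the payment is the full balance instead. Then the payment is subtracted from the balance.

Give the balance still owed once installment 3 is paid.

Installment 1: $43,812.52 − $6,835.68 → $36,976.84
Installment 2: $36,976.84 − $9,202.29 → $27,774.55
Installment 3: $27,774.55 − $11,568.90 → $16,205.65

$16,205.65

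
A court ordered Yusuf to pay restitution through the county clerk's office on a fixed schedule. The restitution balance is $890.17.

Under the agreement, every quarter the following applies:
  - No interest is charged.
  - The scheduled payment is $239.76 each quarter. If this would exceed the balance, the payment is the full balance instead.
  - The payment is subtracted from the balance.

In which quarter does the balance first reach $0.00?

Quarter 1: opening $890.17; payment $239.76; balance $650.41
Quarter 2: opening $650.41; payment $239.76; balance $410.65
Quarter 3: opening $410.65; payment $239.76; balance $170.89
Quarter 4: opening $170.89; payment $170.89; balance $0.00
Balance reaches $0.00 in quarter 4.

4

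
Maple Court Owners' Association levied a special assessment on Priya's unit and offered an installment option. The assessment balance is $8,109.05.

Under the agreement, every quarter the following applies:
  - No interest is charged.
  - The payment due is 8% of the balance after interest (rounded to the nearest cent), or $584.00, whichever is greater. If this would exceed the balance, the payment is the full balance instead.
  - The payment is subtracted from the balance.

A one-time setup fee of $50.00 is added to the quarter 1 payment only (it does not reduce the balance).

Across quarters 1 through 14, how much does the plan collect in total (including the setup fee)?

$8,159.05

Quarter 1: $8,109.05 − $648.72 (+ $50.00 fee) → $7,460.33
Quarter 2: $7,460.33 − $596.83 → $6,863.50
Quarter 3: $6,863.50 − $584.00 → $6,279.50
Quarter 4: $6,279.50 − $584.00 → $5,695.50
Quarter 5: $5,695.50 − $584.00 → $5,111.50
Quarter 6: $5,111.50 − $584.00 → $4,527.50
Quarter 7: $4,527.50 − $584.00 → $3,943.50
Quarter 8: $3,943.50 − $584.00 → $3,359.50
Quarter 9: $3,359.50 − $584.00 → $2,775.50
Quarter 10: $2,775.50 − $584.00 → $2,191.50
Quarter 11: $2,191.50 − $584.00 → $1,607.50
Quarter 12: $1,607.50 − $584.00 → $1,023.50
Quarter 13: $1,023.50 − $584.00 → $439.50
Quarter 14: $439.50 − $439.50 → $0.00
Total paid: $8,159.05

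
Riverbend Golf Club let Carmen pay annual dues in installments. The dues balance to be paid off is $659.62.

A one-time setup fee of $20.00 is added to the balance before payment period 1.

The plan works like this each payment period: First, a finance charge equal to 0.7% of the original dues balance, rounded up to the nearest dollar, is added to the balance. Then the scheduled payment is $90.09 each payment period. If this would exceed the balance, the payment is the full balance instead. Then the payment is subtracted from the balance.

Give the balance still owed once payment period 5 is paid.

# | Opening | Interest | Payment | End bal
1 | $679.62 | $5.00 | $90.09 | $594.53
2 | $594.53 | $5.00 | $90.09 | $509.44
3 | $509.44 | $5.00 | $90.09 | $424.35
4 | $424.35 | $5.00 | $90.09 | $339.26
5 | $339.26 | $5.00 | $90.09 | $254.17

$254.17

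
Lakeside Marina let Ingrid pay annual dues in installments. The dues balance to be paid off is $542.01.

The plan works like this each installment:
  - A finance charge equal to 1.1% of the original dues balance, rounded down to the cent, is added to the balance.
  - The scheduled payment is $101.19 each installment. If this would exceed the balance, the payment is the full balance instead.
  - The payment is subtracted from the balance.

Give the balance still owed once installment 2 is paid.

Installment 1: opening $542.01; interest $5.96 → $547.97; payment $101.19; balance $446.78
Installment 2: opening $446.78; interest $5.96 → $452.74; payment $101.19; balance $351.55

$351.55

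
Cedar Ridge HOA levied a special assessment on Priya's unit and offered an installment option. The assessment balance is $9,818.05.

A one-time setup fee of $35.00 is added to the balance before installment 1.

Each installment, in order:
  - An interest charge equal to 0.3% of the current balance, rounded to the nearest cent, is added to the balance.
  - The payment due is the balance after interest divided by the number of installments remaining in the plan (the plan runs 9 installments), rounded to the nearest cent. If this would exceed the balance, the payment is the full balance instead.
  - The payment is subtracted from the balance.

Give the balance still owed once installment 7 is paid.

$2,235.96

# | Opening | Interest | Payment | End bal
1 | $9,853.05 | $29.56 | $1,098.07 | $8,784.54
2 | $8,784.54 | $26.35 | $1,101.36 | $7,709.53
3 | $7,709.53 | $23.13 | $1,104.67 | $6,627.99
4 | $6,627.99 | $19.88 | $1,107.98 | $5,539.89
5 | $5,539.89 | $16.62 | $1,111.30 | $4,445.21
6 | $4,445.21 | $13.34 | $1,114.64 | $3,343.91
7 | $3,343.91 | $10.03 | $1,117.98 | $2,235.96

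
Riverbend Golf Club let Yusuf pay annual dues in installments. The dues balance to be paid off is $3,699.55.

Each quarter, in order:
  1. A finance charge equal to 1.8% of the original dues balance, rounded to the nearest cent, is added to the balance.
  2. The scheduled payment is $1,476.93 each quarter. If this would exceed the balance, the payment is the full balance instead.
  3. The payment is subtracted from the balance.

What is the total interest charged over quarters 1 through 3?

$199.77

Quarter 1: $3,699.55 +$66.59 interest = $3,766.14; pay $1,476.93 → $2,289.21
Quarter 2: $2,289.21 +$66.59 interest = $2,355.80; pay $1,476.93 → $878.87
Quarter 3: $878.87 +$66.59 interest = $945.46; pay $945.46 → $0.00
Total interest: $66.59 + $66.59 + $66.59 = $199.77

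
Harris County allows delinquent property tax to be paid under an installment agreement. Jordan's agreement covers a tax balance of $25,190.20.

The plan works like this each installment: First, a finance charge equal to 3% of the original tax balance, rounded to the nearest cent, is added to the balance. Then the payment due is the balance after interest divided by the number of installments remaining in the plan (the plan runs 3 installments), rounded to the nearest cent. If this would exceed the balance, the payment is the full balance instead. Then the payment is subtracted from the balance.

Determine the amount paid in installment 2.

Installment 1: opening $25,190.20; interest $755.71 → $25,945.91; payment $8,648.64; balance $17,297.27
Installment 2: opening $17,297.27; interest $755.71 → $18,052.98; payment $9,026.49; balance $9,026.49

$9,026.49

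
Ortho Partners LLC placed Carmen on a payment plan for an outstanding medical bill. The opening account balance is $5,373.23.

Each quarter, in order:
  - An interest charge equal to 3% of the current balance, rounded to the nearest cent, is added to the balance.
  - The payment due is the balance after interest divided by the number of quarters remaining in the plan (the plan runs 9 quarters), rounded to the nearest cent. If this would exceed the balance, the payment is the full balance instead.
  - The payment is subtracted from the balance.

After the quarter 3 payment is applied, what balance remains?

Quarter 1: opening $5,373.23; interest $161.20 → $5,534.43; payment $614.94; balance $4,919.49
Quarter 2: opening $4,919.49; interest $147.58 → $5,067.07; payment $633.38; balance $4,433.69
Quarter 3: opening $4,433.69; interest $133.01 → $4,566.70; payment $652.39; balance $3,914.31

$3,914.31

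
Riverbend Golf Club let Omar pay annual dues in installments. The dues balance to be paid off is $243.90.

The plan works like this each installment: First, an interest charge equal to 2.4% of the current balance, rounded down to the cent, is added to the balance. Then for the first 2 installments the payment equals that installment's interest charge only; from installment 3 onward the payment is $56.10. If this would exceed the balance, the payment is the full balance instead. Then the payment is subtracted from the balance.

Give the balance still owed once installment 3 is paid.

$193.65

Installment 1: opening $243.90; interest $5.85 → $249.75; payment $5.85; balance $243.90
Installment 2: opening $243.90; interest $5.85 → $249.75; payment $5.85; balance $243.90
Installment 3: opening $243.90; interest $5.85 → $249.75; payment $56.10; balance $193.65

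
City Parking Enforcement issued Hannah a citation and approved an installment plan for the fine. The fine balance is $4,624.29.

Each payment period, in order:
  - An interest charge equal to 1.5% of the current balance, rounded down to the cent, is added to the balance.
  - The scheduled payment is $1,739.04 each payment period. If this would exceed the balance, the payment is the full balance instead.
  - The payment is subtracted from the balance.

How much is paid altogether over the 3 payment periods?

Payment period 1: opening $4,624.29; interest $69.36 → $4,693.65; payment $1,739.04; balance $2,954.61
Payment period 2: opening $2,954.61; interest $44.31 → $2,998.92; payment $1,739.04; balance $1,259.88
Payment period 3: opening $1,259.88; interest $18.89 → $1,278.77; payment $1,278.77; balance $0.00
Total paid: $4,756.85

$4,756.85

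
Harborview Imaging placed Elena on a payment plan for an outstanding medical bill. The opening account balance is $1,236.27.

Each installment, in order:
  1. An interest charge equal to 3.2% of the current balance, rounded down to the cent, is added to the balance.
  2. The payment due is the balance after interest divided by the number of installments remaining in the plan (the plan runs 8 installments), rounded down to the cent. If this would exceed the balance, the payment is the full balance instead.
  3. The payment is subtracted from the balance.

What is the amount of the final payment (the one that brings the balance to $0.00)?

Installment 1: $1,236.27 +$39.56 interest = $1,275.83; pay $159.47 → $1,116.36
Installment 2: $1,116.36 +$35.72 interest = $1,152.08; pay $164.58 → $987.50
Installment 3: $987.50 +$31.60 interest = $1,019.10; pay $169.85 → $849.25
Installment 4: $849.25 +$27.17 interest = $876.42; pay $175.28 → $701.14
Installment 5: $701.14 +$22.43 interest = $723.57; pay $180.89 → $542.68
Installment 6: $542.68 +$17.36 interest = $560.04; pay $186.68 → $373.36
Installment 7: $373.36 +$11.94 interest = $385.30; pay $192.65 → $192.65
Installment 8: $192.65 +$6.16 interest = $198.81; pay $198.81 → $0.00

$198.81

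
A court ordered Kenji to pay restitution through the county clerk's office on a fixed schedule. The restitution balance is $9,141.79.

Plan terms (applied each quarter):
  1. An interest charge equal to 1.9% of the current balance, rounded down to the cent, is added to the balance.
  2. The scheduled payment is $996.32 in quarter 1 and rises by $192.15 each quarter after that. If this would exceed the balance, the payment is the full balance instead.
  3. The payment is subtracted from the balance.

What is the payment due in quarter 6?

$1,957.07

# | Opening | Interest | Payment | End bal
1 | $9,141.79 | $173.69 | $996.32 | $8,319.16
2 | $8,319.16 | $158.06 | $1,188.47 | $7,288.75
3 | $7,288.75 | $138.48 | $1,380.62 | $6,046.61
4 | $6,046.61 | $114.88 | $1,572.77 | $4,588.72
5 | $4,588.72 | $87.18 | $1,764.92 | $2,910.98
6 | $2,910.98 | $55.30 | $1,957.07 | $1,009.21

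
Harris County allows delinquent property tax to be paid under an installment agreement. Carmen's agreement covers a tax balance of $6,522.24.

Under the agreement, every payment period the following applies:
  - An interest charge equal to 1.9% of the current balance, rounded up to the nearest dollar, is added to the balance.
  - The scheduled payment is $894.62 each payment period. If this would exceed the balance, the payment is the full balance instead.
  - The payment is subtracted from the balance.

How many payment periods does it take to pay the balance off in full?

8

Payment period 1: $6,522.24 +$124.00 interest = $6,646.24; pay $894.62 → $5,751.62
Payment period 2: $5,751.62 +$110.00 interest = $5,861.62; pay $894.62 → $4,967.00
Payment period 3: $4,967.00 +$95.00 interest = $5,062.00; pay $894.62 → $4,167.38
Payment period 4: $4,167.38 +$80.00 interest = $4,247.38; pay $894.62 → $3,352.76
Payment period 5: $3,352.76 +$64.00 interest = $3,416.76; pay $894.62 → $2,522.14
Payment period 6: $2,522.14 +$48.00 interest = $2,570.14; pay $894.62 → $1,675.52
Payment period 7: $1,675.52 +$32.00 interest = $1,707.52; pay $894.62 → $812.90
Payment period 8: $812.90 +$16.00 interest = $828.90; pay $828.90 → $0.00
Balance reaches $0.00 in payment period 8.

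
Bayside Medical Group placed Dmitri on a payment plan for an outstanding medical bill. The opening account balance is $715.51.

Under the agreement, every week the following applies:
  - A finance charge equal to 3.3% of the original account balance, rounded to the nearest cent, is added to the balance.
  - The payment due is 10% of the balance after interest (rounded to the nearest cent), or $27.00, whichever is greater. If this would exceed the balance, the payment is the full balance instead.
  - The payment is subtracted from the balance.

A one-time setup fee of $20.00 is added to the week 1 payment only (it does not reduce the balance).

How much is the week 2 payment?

Week 1: opening $715.51; interest $23.61 → $739.12; payment $73.91 (+ $20.00 fee); balance $665.21
Week 2: opening $665.21; interest $23.61 → $688.82; payment $68.88; balance $619.94

$68.88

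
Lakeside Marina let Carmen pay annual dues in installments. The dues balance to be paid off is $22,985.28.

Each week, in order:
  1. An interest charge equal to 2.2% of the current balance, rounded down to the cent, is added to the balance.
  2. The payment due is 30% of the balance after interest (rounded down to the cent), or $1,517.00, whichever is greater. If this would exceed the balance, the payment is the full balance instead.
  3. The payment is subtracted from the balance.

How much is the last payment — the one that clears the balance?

Week 1: opening $22,985.28; interest $505.67 → $23,490.95; payment $7,047.28; balance $16,443.67
Week 2: opening $16,443.67; interest $361.76 → $16,805.43; payment $5,041.62; balance $11,763.81
Week 3: opening $11,763.81; interest $258.80 → $12,022.61; payment $3,606.78; balance $8,415.83
Week 4: opening $8,415.83; interest $185.14 → $8,600.97; payment $2,580.29; balance $6,020.68
Week 5: opening $6,020.68; interest $132.45 → $6,153.13; payment $1,845.93; balance $4,307.20
Week 6: opening $4,307.20; interest $94.75 → $4,401.95; payment $1,517.00; balance $2,884.95
Week 7: opening $2,884.95; interest $63.46 → $2,948.41; payment $1,517.00; balance $1,431.41
Week 8: opening $1,431.41; interest $31.49 → $1,462.90; payment $1,462.90; balance $0.00

$1,462.90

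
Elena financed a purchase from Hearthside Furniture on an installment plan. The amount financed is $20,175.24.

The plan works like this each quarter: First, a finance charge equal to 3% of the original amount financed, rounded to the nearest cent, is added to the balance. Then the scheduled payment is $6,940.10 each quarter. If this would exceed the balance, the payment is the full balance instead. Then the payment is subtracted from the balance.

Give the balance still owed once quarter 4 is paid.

# | Opening | Interest | Payment | End bal
1 | $20,175.24 | $605.26 | $6,940.10 | $13,840.40
2 | $13,840.40 | $605.26 | $6,940.10 | $7,505.56
3 | $7,505.56 | $605.26 | $6,940.10 | $1,170.72
4 | $1,170.72 | $605.26 | $1,775.98 | $0.00

$0.00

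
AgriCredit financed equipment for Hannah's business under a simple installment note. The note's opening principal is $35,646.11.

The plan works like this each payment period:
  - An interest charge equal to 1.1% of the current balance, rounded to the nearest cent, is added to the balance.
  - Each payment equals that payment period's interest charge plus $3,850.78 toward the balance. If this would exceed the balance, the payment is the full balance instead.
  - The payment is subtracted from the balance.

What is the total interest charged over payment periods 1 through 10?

$2,014.94

# | Opening | Interest | Payment | End bal
1 | $35,646.11 | $392.11 | $4,242.89 | $31,795.33
2 | $31,795.33 | $349.75 | $4,200.53 | $27,944.55
3 | $27,944.55 | $307.39 | $4,158.17 | $24,093.77
4 | $24,093.77 | $265.03 | $4,115.81 | $20,242.99
5 | $20,242.99 | $222.67 | $4,073.45 | $16,392.21
6 | $16,392.21 | $180.31 | $4,031.09 | $12,541.43
7 | $12,541.43 | $137.96 | $3,988.74 | $8,690.65
8 | $8,690.65 | $95.60 | $3,946.38 | $4,839.87
9 | $4,839.87 | $53.24 | $3,904.02 | $989.09
10 | $989.09 | $10.88 | $999.97 | $0.00
Total interest: $392.11 + $349.75 + $307.39 + $265.03 + $222.67 + $180.31 + $137.96 + $95.60 + $53.24 + $10.88 = $2,014.94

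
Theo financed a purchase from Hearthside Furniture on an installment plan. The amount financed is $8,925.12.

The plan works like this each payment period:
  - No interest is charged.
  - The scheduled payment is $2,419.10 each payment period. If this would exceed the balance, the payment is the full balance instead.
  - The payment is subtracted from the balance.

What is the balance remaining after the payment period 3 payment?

$1,667.82

Payment period 1: opening $8,925.12; payment $2,419.10; balance $6,506.02
Payment period 2: opening $6,506.02; payment $2,419.10; balance $4,086.92
Payment period 3: opening $4,086.92; payment $2,419.10; balance $1,667.82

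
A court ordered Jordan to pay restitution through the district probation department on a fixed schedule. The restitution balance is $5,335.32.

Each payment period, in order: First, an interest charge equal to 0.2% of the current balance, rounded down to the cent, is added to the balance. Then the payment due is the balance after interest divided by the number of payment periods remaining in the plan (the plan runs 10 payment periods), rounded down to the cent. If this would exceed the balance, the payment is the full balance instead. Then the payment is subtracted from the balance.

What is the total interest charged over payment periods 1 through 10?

Payment period 1: opening $5,335.32; interest $10.67 → $5,345.99; payment $534.59; balance $4,811.40
Payment period 2: opening $4,811.40; interest $9.62 → $4,821.02; payment $535.66; balance $4,285.36
Payment period 3: opening $4,285.36; interest $8.57 → $4,293.93; payment $536.74; balance $3,757.19
Payment period 4: opening $3,757.19; interest $7.51 → $3,764.70; payment $537.81; balance $3,226.89
Payment period 5: opening $3,226.89; interest $6.45 → $3,233.34; payment $538.89; balance $2,694.45
Payment period 6: opening $2,694.45; interest $5.38 → $2,699.83; payment $539.96; balance $2,159.87
Payment period 7: opening $2,159.87; interest $4.31 → $2,164.18; payment $541.04; balance $1,623.14
Payment period 8: opening $1,623.14; interest $3.24 → $1,626.38; payment $542.12; balance $1,084.26
Payment period 9: opening $1,084.26; interest $2.16 → $1,086.42; payment $543.21; balance $543.21
Payment period 10: opening $543.21; interest $1.08 → $544.29; payment $544.29; balance $0.00
Total interest: $10.67 + $9.62 + $8.57 + $7.51 + $6.45 + $5.38 + $4.31 + $3.24 + $2.16 + $1.08 = $58.99

$58.99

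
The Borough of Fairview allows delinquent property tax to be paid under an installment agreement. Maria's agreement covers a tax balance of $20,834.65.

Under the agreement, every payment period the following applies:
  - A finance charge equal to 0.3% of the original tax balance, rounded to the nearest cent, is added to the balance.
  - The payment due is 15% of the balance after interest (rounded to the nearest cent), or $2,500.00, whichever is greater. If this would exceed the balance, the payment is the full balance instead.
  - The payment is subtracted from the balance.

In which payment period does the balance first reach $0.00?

Payment period 1: $20,834.65 +$62.50 interest = $20,897.15; pay $3,134.57 → $17,762.58
Payment period 2: $17,762.58 +$62.50 interest = $17,825.08; pay $2,673.76 → $15,151.32
Payment period 3: $15,151.32 +$62.50 interest = $15,213.82; pay $2,500.00 → $12,713.82
Payment period 4: $12,713.82 +$62.50 interest = $12,776.32; pay $2,500.00 → $10,276.32
Payment period 5: $10,276.32 +$62.50 interest = $10,338.82; pay $2,500.00 → $7,838.82
Payment period 6: $7,838.82 +$62.50 interest = $7,901.32; pay $2,500.00 → $5,401.32
Payment period 7: $5,401.32 +$62.50 interest = $5,463.82; pay $2,500.00 → $2,963.82
Payment period 8: $2,963.82 +$62.50 interest = $3,026.32; pay $2,500.00 → $526.32
Payment period 9: $526.32 +$62.50 interest = $588.82; pay $588.82 → $0.00
Balance reaches $0.00 in payment period 9.

9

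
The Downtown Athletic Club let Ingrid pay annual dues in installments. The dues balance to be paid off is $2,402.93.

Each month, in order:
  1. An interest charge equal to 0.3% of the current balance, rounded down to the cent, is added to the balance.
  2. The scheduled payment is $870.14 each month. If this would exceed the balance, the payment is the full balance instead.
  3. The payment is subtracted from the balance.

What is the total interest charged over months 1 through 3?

$13.83

Month 1: $2,402.93 +$7.20 interest = $2,410.13; pay $870.14 → $1,539.99
Month 2: $1,539.99 +$4.61 interest = $1,544.60; pay $870.14 → $674.46
Month 3: $674.46 +$2.02 interest = $676.48; pay $676.48 → $0.00
Total interest: $7.20 + $4.61 + $2.02 = $13.83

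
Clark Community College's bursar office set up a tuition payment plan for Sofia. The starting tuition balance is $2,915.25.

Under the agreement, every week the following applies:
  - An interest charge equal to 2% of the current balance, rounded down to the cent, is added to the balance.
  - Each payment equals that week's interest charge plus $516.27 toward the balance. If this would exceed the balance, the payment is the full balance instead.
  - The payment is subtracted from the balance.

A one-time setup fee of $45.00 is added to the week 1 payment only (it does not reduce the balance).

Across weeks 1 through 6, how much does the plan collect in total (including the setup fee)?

$3,155.16

Week 1: $2,915.25 +$58.30 interest = $2,973.55; pay $574.57 (+ $45.00 fee) → $2,398.98
Week 2: $2,398.98 +$47.97 interest = $2,446.95; pay $564.24 → $1,882.71
Week 3: $1,882.71 +$37.65 interest = $1,920.36; pay $553.92 → $1,366.44
Week 4: $1,366.44 +$27.32 interest = $1,393.76; pay $543.59 → $850.17
Week 5: $850.17 +$17.00 interest = $867.17; pay $533.27 → $333.90
Week 6: $333.90 +$6.67 interest = $340.57; pay $340.57 → $0.00
Total paid: $3,155.16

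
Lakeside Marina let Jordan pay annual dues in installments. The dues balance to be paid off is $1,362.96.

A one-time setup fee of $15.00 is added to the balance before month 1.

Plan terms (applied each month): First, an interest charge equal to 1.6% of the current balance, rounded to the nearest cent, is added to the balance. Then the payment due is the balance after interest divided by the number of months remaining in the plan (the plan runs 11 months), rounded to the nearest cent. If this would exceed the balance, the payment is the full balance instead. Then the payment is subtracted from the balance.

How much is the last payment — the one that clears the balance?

Month 1: opening $1,377.96; interest $22.05 → $1,400.01; payment $127.27; balance $1,272.74
Month 2: opening $1,272.74; interest $20.36 → $1,293.10; payment $129.31; balance $1,163.79
Month 3: opening $1,163.79; interest $18.62 → $1,182.41; payment $131.38; balance $1,051.03
Month 4: opening $1,051.03; interest $16.82 → $1,067.85; payment $133.48; balance $934.37
Month 5: opening $934.37; interest $14.95 → $949.32; payment $135.62; balance $813.70
Month 6: opening $813.70; interest $13.02 → $826.72; payment $137.79; balance $688.93
Month 7: opening $688.93; interest $11.02 → $699.95; payment $139.99; balance $559.96
Month 8: opening $559.96; interest $8.96 → $568.92; payment $142.23; balance $426.69
Month 9: opening $426.69; interest $6.83 → $433.52; payment $144.51; balance $289.01
Month 10: opening $289.01; interest $4.62 → $293.63; payment $146.82; balance $146.81
Month 11: opening $146.81; interest $2.35 → $149.16; payment $149.16; balance $0.00

$149.16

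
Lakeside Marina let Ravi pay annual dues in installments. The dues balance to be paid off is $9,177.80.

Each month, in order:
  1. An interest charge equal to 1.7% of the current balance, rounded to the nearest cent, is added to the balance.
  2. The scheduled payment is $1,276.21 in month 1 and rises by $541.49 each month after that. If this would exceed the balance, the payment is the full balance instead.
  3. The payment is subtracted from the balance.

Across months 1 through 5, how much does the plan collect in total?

# | Opening | Interest | Payment | End bal
1 | $9,177.80 | $156.02 | $1,276.21 | $8,057.61
2 | $8,057.61 | $136.98 | $1,817.70 | $6,376.89
3 | $6,376.89 | $108.41 | $2,359.19 | $4,126.11
4 | $4,126.11 | $70.14 | $2,900.68 | $1,295.57
5 | $1,295.57 | $22.02 | $1,317.59 | $0.00
Total paid: $9,671.37

$9,671.37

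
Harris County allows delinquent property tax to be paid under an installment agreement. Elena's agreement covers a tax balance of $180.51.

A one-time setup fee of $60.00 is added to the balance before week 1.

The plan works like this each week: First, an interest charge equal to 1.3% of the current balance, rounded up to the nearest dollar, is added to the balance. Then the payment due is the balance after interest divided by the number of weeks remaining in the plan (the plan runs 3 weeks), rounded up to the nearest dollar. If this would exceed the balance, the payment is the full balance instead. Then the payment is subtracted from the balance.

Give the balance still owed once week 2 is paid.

$82.51

Week 1: opening $240.51; interest $4.00 → $244.51; payment $82.00; balance $162.51
Week 2: opening $162.51; interest $3.00 → $165.51; payment $83.00; balance $82.51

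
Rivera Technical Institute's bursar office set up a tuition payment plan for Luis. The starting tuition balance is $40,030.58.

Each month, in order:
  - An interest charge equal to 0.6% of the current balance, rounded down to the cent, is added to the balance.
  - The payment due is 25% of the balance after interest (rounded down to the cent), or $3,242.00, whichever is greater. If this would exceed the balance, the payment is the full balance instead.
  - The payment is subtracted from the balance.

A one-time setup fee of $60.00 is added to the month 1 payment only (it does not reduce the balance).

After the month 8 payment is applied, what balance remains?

$180.61

Month 1: $40,030.58 +$240.18 interest = $40,270.76; pay $10,067.69 (+ $60.00 fee) → $30,203.07
Month 2: $30,203.07 +$181.21 interest = $30,384.28; pay $7,596.07 → $22,788.21
Month 3: $22,788.21 +$136.72 interest = $22,924.93; pay $5,731.23 → $17,193.70
Month 4: $17,193.70 +$103.16 interest = $17,296.86; pay $4,324.21 → $12,972.65
Month 5: $12,972.65 +$77.83 interest = $13,050.48; pay $3,262.62 → $9,787.86
Month 6: $9,787.86 +$58.72 interest = $9,846.58; pay $3,242.00 → $6,604.58
Month 7: $6,604.58 +$39.62 interest = $6,644.20; pay $3,242.00 → $3,402.20
Month 8: $3,402.20 +$20.41 interest = $3,422.61; pay $3,242.00 → $180.61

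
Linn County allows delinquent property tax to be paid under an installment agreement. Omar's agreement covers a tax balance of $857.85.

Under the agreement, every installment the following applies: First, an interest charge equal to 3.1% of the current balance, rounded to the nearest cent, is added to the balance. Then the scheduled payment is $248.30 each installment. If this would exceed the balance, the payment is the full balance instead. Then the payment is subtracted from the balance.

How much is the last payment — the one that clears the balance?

$177.22

Installment 1: opening $857.85; interest $26.59 → $884.44; payment $248.30; balance $636.14
Installment 2: opening $636.14; interest $19.72 → $655.86; payment $248.30; balance $407.56
Installment 3: opening $407.56; interest $12.63 → $420.19; payment $248.30; balance $171.89
Installment 4: opening $171.89; interest $5.33 → $177.22; payment $177.22; balance $0.00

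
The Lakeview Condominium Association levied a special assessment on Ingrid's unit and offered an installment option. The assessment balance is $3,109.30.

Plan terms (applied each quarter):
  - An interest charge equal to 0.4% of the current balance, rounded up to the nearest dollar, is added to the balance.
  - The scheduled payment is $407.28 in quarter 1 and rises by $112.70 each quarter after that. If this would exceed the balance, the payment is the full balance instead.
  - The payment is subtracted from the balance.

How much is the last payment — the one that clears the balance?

Quarter 1: $3,109.30 +$13.00 interest = $3,122.30; pay $407.28 → $2,715.02
Quarter 2: $2,715.02 +$11.00 interest = $2,726.02; pay $519.98 → $2,206.04
Quarter 3: $2,206.04 +$9.00 interest = $2,215.04; pay $632.68 → $1,582.36
Quarter 4: $1,582.36 +$7.00 interest = $1,589.36; pay $745.38 → $843.98
Quarter 5: $843.98 +$4.00 interest = $847.98; pay $847.98 → $0.00

$847.98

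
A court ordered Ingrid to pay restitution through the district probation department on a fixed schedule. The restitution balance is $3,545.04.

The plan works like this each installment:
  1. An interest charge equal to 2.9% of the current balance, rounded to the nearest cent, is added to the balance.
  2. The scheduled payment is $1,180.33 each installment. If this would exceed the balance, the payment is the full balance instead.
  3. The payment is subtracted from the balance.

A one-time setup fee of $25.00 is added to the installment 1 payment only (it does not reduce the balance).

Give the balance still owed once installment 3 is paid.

$217.82

Installment 1: opening $3,545.04; interest $102.81 → $3,647.85; payment $1,180.33 (+ $25.00 fee); balance $2,467.52
Installment 2: opening $2,467.52; interest $71.56 → $2,539.08; payment $1,180.33; balance $1,358.75
Installment 3: opening $1,358.75; interest $39.40 → $1,398.15; payment $1,180.33; balance $217.82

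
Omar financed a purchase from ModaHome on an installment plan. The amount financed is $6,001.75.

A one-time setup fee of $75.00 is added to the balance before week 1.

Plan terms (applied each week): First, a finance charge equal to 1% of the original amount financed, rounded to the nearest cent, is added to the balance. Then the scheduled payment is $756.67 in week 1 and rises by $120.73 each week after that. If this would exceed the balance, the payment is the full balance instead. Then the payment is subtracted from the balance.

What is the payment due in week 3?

Week 1: $6,076.75 +$60.02 interest = $6,136.77; pay $756.67 → $5,380.10
Week 2: $5,380.10 +$60.02 interest = $5,440.12; pay $877.40 → $4,562.72
Week 3: $4,562.72 +$60.02 interest = $4,622.74; pay $998.13 → $3,624.61

$998.13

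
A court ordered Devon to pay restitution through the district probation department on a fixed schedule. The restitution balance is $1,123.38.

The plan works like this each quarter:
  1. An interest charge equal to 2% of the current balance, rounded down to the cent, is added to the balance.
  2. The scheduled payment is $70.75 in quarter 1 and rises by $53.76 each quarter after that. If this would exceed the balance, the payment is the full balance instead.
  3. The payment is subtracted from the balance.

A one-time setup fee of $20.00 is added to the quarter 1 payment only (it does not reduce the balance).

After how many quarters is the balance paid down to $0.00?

Quarter 1: opening $1,123.38; interest $22.46 → $1,145.84; payment $70.75 (+ $20.00 fee); balance $1,075.09
Quarter 2: opening $1,075.09; interest $21.50 → $1,096.59; payment $124.51; balance $972.08
Quarter 3: opening $972.08; interest $19.44 → $991.52; payment $178.27; balance $813.25
Quarter 4: opening $813.25; interest $16.26 → $829.51; payment $232.03; balance $597.48
Quarter 5: opening $597.48; interest $11.94 → $609.42; payment $285.79; balance $323.63
Quarter 6: opening $323.63; interest $6.47 → $330.10; payment $330.10; balance $0.00
Balance reaches $0.00 in quarter 6.

6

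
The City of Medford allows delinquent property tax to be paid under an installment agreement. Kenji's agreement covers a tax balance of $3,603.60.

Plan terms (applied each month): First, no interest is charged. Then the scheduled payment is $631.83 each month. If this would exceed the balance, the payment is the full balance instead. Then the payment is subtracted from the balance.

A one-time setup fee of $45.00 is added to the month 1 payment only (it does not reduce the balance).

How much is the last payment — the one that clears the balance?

$444.45

Month 1: $3,603.60 − $631.83 (+ $45.00 fee) → $2,971.77
Month 2: $2,971.77 − $631.83 → $2,339.94
Month 3: $2,339.94 − $631.83 → $1,708.11
Month 4: $1,708.11 − $631.83 → $1,076.28
Month 5: $1,076.28 − $631.83 → $444.45
Month 6: $444.45 − $444.45 → $0.00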